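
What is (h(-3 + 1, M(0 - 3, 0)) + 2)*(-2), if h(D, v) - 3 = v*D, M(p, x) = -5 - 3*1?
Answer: -42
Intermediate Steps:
M(p, x) = -8 (M(p, x) = -5 - 3 = -8)
h(D, v) = 3 + D*v (h(D, v) = 3 + v*D = 3 + D*v)
(h(-3 + 1, M(0 - 3, 0)) + 2)*(-2) = ((3 + (-3 + 1)*(-8)) + 2)*(-2) = ((3 - 2*(-8)) + 2)*(-2) = ((3 + 16) + 2)*(-2) = (19 + 2)*(-2) = 21*(-2) = -42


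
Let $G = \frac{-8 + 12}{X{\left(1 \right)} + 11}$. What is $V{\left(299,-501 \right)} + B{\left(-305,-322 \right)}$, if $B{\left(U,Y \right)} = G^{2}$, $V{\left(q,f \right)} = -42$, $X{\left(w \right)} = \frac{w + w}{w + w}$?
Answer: $- \frac{377}{9} \approx -41.889$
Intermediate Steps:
$X{\left(w \right)} = 1$ ($X{\left(w \right)} = \frac{2 w}{2 w} = 2 w \frac{1}{2 w} = 1$)
$G = \frac{1}{3}$ ($G = \frac{-8 + 12}{1 + 11} = \frac{4}{12} = 4 \cdot \frac{1}{12} = \frac{1}{3} \approx 0.33333$)
$B{\left(U,Y \right)} = \frac{1}{9}$ ($B{\left(U,Y \right)} = \left(\frac{1}{3}\right)^{2} = \frac{1}{9}$)
$V{\left(299,-501 \right)} + B{\left(-305,-322 \right)} = -42 + \frac{1}{9} = - \frac{377}{9}$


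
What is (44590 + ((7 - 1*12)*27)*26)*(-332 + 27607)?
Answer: 1120457000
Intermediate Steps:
(44590 + ((7 - 1*12)*27)*26)*(-332 + 27607) = (44590 + ((7 - 12)*27)*26)*27275 = (44590 - 5*27*26)*27275 = (44590 - 135*26)*27275 = (44590 - 3510)*27275 = 41080*27275 = 1120457000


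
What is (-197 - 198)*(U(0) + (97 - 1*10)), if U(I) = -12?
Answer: -29625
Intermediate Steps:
(-197 - 198)*(U(0) + (97 - 1*10)) = (-197 - 198)*(-12 + (97 - 1*10)) = -395*(-12 + (97 - 10)) = -395*(-12 + 87) = -395*75 = -29625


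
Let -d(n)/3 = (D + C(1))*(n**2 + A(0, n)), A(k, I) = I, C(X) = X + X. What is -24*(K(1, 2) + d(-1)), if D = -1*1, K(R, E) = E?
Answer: -48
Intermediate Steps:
C(X) = 2*X
D = -1
d(n) = -3*n - 3*n**2 (d(n) = -3*(-1 + 2*1)*(n**2 + n) = -3*(-1 + 2)*(n + n**2) = -3*(n + n**2) = -3*n - 3*n**2)
-24*(K(1, 2) + d(-1)) = -24*(2 + 3*(-1)*(-1 - 1*(-1))) = -24*(2 + 3*(-1)*(-1 + 1)) = -24*(2 + 3*(-1)*0) = -24*(2 + 0) = -24*2 = -48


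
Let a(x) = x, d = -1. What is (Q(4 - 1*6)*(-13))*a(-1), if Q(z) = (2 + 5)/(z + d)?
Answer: -91/3 ≈ -30.333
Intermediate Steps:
Q(z) = 7/(-1 + z) (Q(z) = (2 + 5)/(z - 1) = 7/(-1 + z))
(Q(4 - 1*6)*(-13))*a(-1) = ((7/(-1 + (4 - 1*6)))*(-13))*(-1) = ((7/(-1 + (4 - 6)))*(-13))*(-1) = ((7/(-1 - 2))*(-13))*(-1) = ((7/(-3))*(-13))*(-1) = ((7*(-⅓))*(-13))*(-1) = -7/3*(-13)*(-1) = (91/3)*(-1) = -91/3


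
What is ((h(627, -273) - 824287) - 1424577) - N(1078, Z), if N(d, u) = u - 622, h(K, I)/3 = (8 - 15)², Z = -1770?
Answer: -2246325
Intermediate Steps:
h(K, I) = 147 (h(K, I) = 3*(8 - 15)² = 3*(-7)² = 3*49 = 147)
N(d, u) = -622 + u
((h(627, -273) - 824287) - 1424577) - N(1078, Z) = ((147 - 824287) - 1424577) - (-622 - 1770) = (-824140 - 1424577) - 1*(-2392) = -2248717 + 2392 = -2246325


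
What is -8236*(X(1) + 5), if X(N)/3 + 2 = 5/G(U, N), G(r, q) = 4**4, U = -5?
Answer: 496219/64 ≈ 7753.4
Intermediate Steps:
G(r, q) = 256
X(N) = -1521/256 (X(N) = -6 + 3*(5/256) = -6 + 15/256 = -1521/256)
-8236*(X(1) + 5) = -8236*(-1521/256 + 5) = -8236*(-241/256) = 496219/64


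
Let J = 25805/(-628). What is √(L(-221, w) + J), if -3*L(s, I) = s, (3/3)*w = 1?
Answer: √28906683/942 ≈ 5.7075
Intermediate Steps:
w = 1
L(s, I) = -s/3
J = -25805/628 (J = 25805*(-1/628) = -25805/628 ≈ -41.091)
√(L(-221, w) + J) = √(-⅓*(-221) - 25805/628) = √(221/3 - 25805/628) = √(61373/1884) = √28906683/942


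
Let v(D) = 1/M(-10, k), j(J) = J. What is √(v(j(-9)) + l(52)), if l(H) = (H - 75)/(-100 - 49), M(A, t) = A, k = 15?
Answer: 9*√1490/1490 ≈ 0.23316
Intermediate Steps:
l(H) = 75/149 - H/149 (l(H) = (-75 + H)/(-149) = (-75 + H)*(-1/149) = 75/149 - H/149)
v(D) = -⅒ (v(D) = 1/(-10) = -⅒)
√(v(j(-9)) + l(52)) = √(-⅒ + (75/149 - 1/149*52)) = √(-⅒ + (75/149 - 52/149)) = √(-⅒ + 23/149) = √(81/1490) = 9*√1490/1490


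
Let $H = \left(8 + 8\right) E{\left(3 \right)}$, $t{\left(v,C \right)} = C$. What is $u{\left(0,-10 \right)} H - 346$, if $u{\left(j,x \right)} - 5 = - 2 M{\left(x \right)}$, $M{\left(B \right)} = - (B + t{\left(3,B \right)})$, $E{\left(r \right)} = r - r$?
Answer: $-346$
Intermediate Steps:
$E{\left(r \right)} = 0$
$M{\left(B \right)} = - 2 B$ ($M{\left(B \right)} = - (B + B) = - 2 B$)
$u{\left(j,x \right)} = 5 + 4 x$ ($u{\left(j,x \right)} = 5 - 2 \left(- 2 x\right) = 5 + 4 x$)
$H = 0$ ($H = \left(8 + 8\right) 0 = 16 \cdot 0 = 0$)
$u{\left(0,-10 \right)} H - 346 = \left(5 + 4 \left(-10\right)\right) 0 - 346 = \left(5 - 40\right) 0 - 346 = \left(-35\right) 0 - 346 = 0 - 346 = -346$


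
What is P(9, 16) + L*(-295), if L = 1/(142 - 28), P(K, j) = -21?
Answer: -2689/114 ≈ -23.588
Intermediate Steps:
L = 1/114 ≈ 0.0087719
P(9, 16) + L*(-295) = -21 + (1/114)*(-295) = -21 - 295/114 = -2689/114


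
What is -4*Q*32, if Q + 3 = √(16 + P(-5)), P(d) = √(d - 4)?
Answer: 384 - 128*√(16 + 3*I) ≈ -130.23 - 47.792*I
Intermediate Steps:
P(d) = √(-4 + d)
Q = -3 + √(16 + 3*I) (Q = -3 + √(16 + √(-4 - 5)) = -3 + √(16 + √(-9)) = -3 + √(16 + 3*I) ≈ 1.0174 + 0.37338*I)
-4*Q*32 = -4*(-3 + √(16 + 3*I))*32 = (12 - 4*√(16 + 3*I))*32 = 384 - 128*√(16 + 3*I)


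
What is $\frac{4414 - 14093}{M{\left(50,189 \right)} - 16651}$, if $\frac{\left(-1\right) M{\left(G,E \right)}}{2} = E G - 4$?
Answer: $\frac{9679}{35543} \approx 0.27232$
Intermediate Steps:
$M{\left(G,E \right)} = 8 - 2 E G$ ($M{\left(G,E \right)} = - 2 \left(E G - 4\right) = - 2 \left(-4 + E G\right) = 8 - 2 E G$)
$\frac{4414 - 14093}{M{\left(50,189 \right)} - 16651} = \frac{4414 - 14093}{\left(8 - 378 \cdot 50\right) - 16651} = - \frac{9679}{\left(8 - 18900\right) - 16651} = - \frac{9679}{-18892 - 16651} = - \frac{9679}{-35543} = \left(-9679\right) \left(- \frac{1}{35543}\right) = \frac{9679}{35543}$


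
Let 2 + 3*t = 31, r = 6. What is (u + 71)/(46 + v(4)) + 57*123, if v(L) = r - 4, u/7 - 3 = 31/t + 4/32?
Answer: 78101251/11136 ≈ 7013.4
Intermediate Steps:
t = 29/3 (t = -⅔ + (⅓)*31 = -⅔ + 31/3 = 29/3 ≈ 9.6667)
u = 10283/232 (u = 21 + 7*(31/(29/3) + 4/32) = 21 + 7*(31*(3/29) + 4*(1/32)) = 21 + 7*(93/29 + ⅛) = 21 + 7*(773/232) = 21 + 5411/232 = 10283/232 ≈ 44.323)
v(L) = 2 (v(L) = 6 - 4 = 2)
(u + 71)/(46 + v(4)) + 57*123 = (10283/232 + 71)/(46 + 2) + 57*123 = (26755/232)/48 + 7011 = (26755/232)*(1/48) + 7011 = 26755/11136 + 7011 = 78101251/11136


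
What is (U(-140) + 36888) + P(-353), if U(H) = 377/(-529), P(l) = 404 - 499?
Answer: 19463120/529 ≈ 36792.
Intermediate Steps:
P(l) = -95
U(H) = -377/529 (U(H) = 377*(-1/529) = -377/529)
(U(-140) + 36888) + P(-353) = (-377/529 + 36888) - 95 = 19513375/529 - 95 = 19463120/529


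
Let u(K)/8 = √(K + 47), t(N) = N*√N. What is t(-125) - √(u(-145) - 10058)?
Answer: -√(-10058 + 56*I*√2) - 625*I*√5 ≈ -0.39483 - 1497.8*I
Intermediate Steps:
t(N) = N^(3/2)
u(K) = 8*√(47 + K) (u(K) = 8*√(K + 47) = 8*√(47 + K))
t(-125) - √(u(-145) - 10058) = (-125)^(3/2) - √(8*√(47 - 145) - 10058) = -625*I*√5 - √(8*√(-98) - 10058) = -625*I*√5 - √(8*(7*I*√2) - 10058) = -625*I*√5 - √(56*I*√2 - 10058) = -625*I*√5 - √(-10058 + 56*I*√2) = -√(-10058 + 56*I*√2) - 625*I*√5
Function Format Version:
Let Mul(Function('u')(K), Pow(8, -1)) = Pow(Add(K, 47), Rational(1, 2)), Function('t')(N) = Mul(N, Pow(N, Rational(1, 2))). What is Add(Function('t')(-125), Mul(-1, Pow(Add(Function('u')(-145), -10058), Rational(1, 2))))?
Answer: Add(Mul(-1, Pow(Add(-10058, Mul(56, I, Pow(2, Rational(1, 2)))), Rational(1, 2))), Mul(-625, I, Pow(5, Rational(1, 2)))) ≈ Add(-0.39483, Mul(-1497.8, I))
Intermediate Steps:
Function('t')(N) = Pow(N, Rational(3, 2))
Function('u')(K) = Mul(8, Pow(Add(47, K), Rational(1, 2))) (Function('u')(K) = Mul(8, Pow(Add(K, 47), Rational(1, 2))) = Mul(8, Pow(Add(47, K), Rational(1, 2))))
Add(Function('t')(-125), Mul(-1, Pow(Add(Function('u')(-145), -10058), Rational(1, 2)))) = Add(Pow(-125, Rational(3, 2)), Mul(-1, Pow(Add(Mul(8, Pow(Add(47, -145), Rational(1, 2))), -10058), Rational(1, 2)))) = Add(Mul(-625, I, Pow(5, Rational(1, 2))), Mul(-1, Pow(Add(Mul(8, Pow(-98, Rational(1, 2))), -10058), Rational(1, 2)))) = Add(Mul(-625, I, Pow(5, Rational(1, 2))), Mul(-1, Pow(Add(Mul(8, Mul(7, I, Pow(2, Rational(1, 2)))), -10058), Rational(1, 2)))) = Add(Mul(-625, I, Pow(5, Rational(1, 2))), Mul(-1, Pow(Add(Mul(56, I, Pow(2, Rational(1, 2))), -10058), Rational(1, 2)))) = Add(Mul(-625, I, Pow(5, Rational(1, 2))), Mul(-1, Pow(Add(-10058, Mul(56, I, Pow(2, Rational(1, 2)))), Rational(1, 2)))) = Add(Mul(-1, Pow(Add(-10058, Mul(56, I, Pow(2, Rational(1, 2)))), Rational(1, 2))), Mul(-625, I, Pow(5, Rational(1, 2))))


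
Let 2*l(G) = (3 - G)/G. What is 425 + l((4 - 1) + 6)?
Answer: 1274/3 ≈ 424.67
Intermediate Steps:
l(G) = (3 - G)/(2*G) (l(G) = ((3 - G)/G)/2 = (3 - G)/(2*G))
425 + l((4 - 1) + 6) = 425 + (3 - ((4 - 1) + 6))/(2*((4 - 1) + 6)) = 425 + (3 - (3 + 6))/(2*(3 + 6)) = 425 + (½)*(3 - 1*9)/9 = 425 + (½)*(⅑)*(3 - 9) = 425 + (½)*(⅑)*(-6) = 425 - ⅓ = 1274/3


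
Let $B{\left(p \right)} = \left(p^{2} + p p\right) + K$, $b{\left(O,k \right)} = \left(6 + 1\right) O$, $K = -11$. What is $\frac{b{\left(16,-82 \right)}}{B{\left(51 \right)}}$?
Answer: $\frac{112}{5191} \approx 0.021576$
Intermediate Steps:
$b{\left(O,k \right)} = 7 O$
$B{\left(p \right)} = -11 + 2 p^{2}$ ($B{\left(p \right)} = \left(p^{2} + p p\right) - 11 = \left(p^{2} + p^{2}\right) - 11 = 2 p^{2} - 11 = -11 + 2 p^{2}$)
$\frac{b{\left(16,-82 \right)}}{B{\left(51 \right)}} = \frac{7 \cdot 16}{-11 + 2 \cdot 51^{2}} = \frac{112}{-11 + 2 \cdot 2601} = \frac{112}{-11 + 5202} = \frac{112}{5191}$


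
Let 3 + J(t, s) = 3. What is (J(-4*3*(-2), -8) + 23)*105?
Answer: 2415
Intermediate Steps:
J(t, s) = 0 (J(t, s) = -3 + 3 = 0)
(J(-4*3*(-2), -8) + 23)*105 = (0 + 23)*105 = 23*105 = 2415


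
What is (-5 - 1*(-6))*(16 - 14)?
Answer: 2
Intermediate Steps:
(-5 - 1*(-6))*(16 - 14) = (-5 + 6)*2 = 1*2 = 2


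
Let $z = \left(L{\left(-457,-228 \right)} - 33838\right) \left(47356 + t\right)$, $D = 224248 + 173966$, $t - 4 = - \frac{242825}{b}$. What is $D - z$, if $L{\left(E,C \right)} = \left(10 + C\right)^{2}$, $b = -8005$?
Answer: $- \frac{1037745624936}{1601} \approx -6.4819 \cdot 10^{8}$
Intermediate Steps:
$t = \frac{54969}{1601}$ ($t = 4 - \frac{242825}{-8005} = 4 - - \frac{48565}{1601} = 4 + \frac{48565}{1601} = \frac{54969}{1601} \approx 34.334$)
$D = 398214$
$z = \frac{1038383165550}{1601}$ ($z = \left(\left(10 - 228\right)^{2} - 33838\right) \left(47356 + \frac{54969}{1601}\right) = \left(\left(-218\right)^{2} - 33838\right) \frac{75871925}{1601} = \left(47524 - 33838\right) \frac{75871925}{1601} = 13686 \cdot \frac{75871925}{1601} = \frac{1038383165550}{1601} \approx 6.4858 \cdot 10^{8}$)
$D - z = 398214 - \frac{1038383165550}{1601} = - \frac{1037745624936}{1601}$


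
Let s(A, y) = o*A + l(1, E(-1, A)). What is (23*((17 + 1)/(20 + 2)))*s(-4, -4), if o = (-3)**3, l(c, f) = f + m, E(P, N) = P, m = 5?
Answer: 23184/11 ≈ 2107.6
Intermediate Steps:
l(c, f) = 5 + f (l(c, f) = f + 5 = 5 + f)
o = -27
s(A, y) = 4 - 27*A (s(A, y) = -27*A + (5 - 1) = -27*A + 4 = 4 - 27*A)
(23*((17 + 1)/(20 + 2)))*s(-4, -4) = (23*((17 + 1)/(20 + 2)))*(4 - 27*(-4)) = (23*(18/22))*(4 + 108) = (23*(18*(1/22)))*112 = (23*(9/11))*112 = (207/11)*112 = 23184/11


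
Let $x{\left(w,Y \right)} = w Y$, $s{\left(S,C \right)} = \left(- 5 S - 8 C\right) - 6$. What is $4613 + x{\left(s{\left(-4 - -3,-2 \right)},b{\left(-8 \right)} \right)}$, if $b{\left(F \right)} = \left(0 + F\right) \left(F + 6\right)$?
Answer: $4853$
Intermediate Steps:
$b{\left(F \right)} = F \left(6 + F\right)$
$s{\left(S,C \right)} = -6 - 8 C - 5 S$ ($s{\left(S,C \right)} = \left(- 8 C - 5 S\right) - 6 = -6 - 8 C - 5 S$)
$x{\left(w,Y \right)} = Y w$
$4613 + x{\left(s{\left(-4 - -3,-2 \right)},b{\left(-8 \right)} \right)} = 4613 + - 8 \left(6 - 8\right) \left(-6 - -16 - 5 \left(-4 - -3\right)\right) = 4613 + \left(-8\right) \left(-2\right) \left(-6 + 16 - 5 \left(-4 + 3\right)\right) = 4613 + 16 \left(-6 + 16 - -5\right) = 4613 + 16 \left(-6 + 16 + 5\right) = 4613 + 16 \cdot 15 = 4613 + 240 = 4853$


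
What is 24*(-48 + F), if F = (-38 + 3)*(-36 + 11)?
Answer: 19848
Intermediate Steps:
F = 875 (F = -35*(-25) = 875)
24*(-48 + F) = 24*(-48 + 875) = 24*827 = 19848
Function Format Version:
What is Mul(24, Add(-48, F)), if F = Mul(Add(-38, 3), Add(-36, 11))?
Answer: 19848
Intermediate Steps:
F = 875 (F = Mul(-35, -25) = 875)
Mul(24, Add(-48, F)) = Mul(24, Add(-48, 875)) = Mul(24, 827) = 19848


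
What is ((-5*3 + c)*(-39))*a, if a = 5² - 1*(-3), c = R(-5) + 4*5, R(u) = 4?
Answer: -9828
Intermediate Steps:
c = 24 (c = 4 + 4*5 = 4 + 20 = 24)
a = 28 (a = 25 + 3 = 28)
((-5*3 + c)*(-39))*a = ((-5*3 + 24)*(-39))*28 = ((-15 + 24)*(-39))*28 = (9*(-39))*28 = -351*28 = -9828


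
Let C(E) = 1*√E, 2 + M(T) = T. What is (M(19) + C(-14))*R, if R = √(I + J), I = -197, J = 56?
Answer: -√1974 + 17*I*√141 ≈ -44.43 + 201.86*I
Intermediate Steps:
M(T) = -2 + T
C(E) = √E
R = I*√141 (R = √(-197 + 56) = √(-141) = I*√141 ≈ 11.874*I)
(M(19) + C(-14))*R = ((-2 + 19) + √(-14))*(I*√141) = (17 + I*√14)*(I*√141) = I*√141*(17 + I*√14)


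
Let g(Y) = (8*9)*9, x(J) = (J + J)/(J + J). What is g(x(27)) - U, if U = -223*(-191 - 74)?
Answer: -58447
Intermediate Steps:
x(J) = 1 (x(J) = (2*J)/((2*J)) = (2*J)*(1/(2*J)) = 1)
g(Y) = 648 (g(Y) = 72*9 = 648)
U = 59095 (U = -223*(-265) = 59095)
g(x(27)) - U = 648 - 1*59095 = 648 - 59095 = -58447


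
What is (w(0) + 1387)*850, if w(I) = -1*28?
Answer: 1155150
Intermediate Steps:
w(I) = -28
(w(0) + 1387)*850 = (-28 + 1387)*850 = 1359*850 = 1155150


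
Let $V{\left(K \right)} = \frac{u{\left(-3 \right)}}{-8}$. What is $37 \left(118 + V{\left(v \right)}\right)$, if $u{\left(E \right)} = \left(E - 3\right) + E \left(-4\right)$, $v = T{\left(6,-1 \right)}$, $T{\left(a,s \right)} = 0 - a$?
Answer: $\frac{17353}{4} \approx 4338.3$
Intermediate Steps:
$T{\left(a,s \right)} = - a$
$v = -6$ ($v = \left(-1\right) 6 = -6$)
$u{\left(E \right)} = -3 - 3 E$ ($u{\left(E \right)} = \left(E - 3\right) - 4 E = \left(-3 + E\right) - 4 E = -3 - 3 E$)
$V{\left(K \right)} = - \frac{3}{4}$ ($V{\left(K \right)} = \frac{-3 - -9}{-8} = \left(-3 + 9\right) \left(- \frac{1}{8}\right) = 6 \left(- \frac{1}{8}\right) = - \frac{3}{4}$)
$37 \left(118 + V{\left(v \right)}\right) = 37 \left(118 - \frac{3}{4}\right) = 37 \cdot \frac{469}{4} = \frac{17353}{4}$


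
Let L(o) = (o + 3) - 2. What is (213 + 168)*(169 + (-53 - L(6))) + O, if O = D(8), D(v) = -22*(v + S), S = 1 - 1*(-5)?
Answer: 41221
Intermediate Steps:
L(o) = 1 + o (L(o) = (3 + o) - 2 = 1 + o)
S = 6 (S = 1 + 5 = 6)
D(v) = -132 - 22*v (D(v) = -22*(v + 6) = -22*(6 + v) = -132 - 22*v)
O = -308 (O = -132 - 22*8 = -132 - 176 = -308)
(213 + 168)*(169 + (-53 - L(6))) + O = (213 + 168)*(169 + (-53 - (1 + 6))) - 308 = 381*(169 + (-53 - 1*7)) - 308 = 381*(169 + (-53 - 7)) - 308 = 381*(169 - 60) - 308 = 381*109 - 308 = 41529 - 308 = 41221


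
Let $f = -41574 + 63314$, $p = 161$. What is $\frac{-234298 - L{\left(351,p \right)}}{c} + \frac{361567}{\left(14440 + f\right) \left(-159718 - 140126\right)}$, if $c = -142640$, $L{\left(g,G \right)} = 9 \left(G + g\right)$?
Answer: $\frac{32396071818833}{19342618605360} \approx 1.6749$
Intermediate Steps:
$L{\left(g,G \right)} = 9 G + 9 g$
$f = 21740$
$\frac{-234298 - L{\left(351,p \right)}}{c} + \frac{361567}{\left(14440 + f\right) \left(-159718 - 140126\right)} = \frac{-234298 - \left(9 \cdot 161 + 9 \cdot 351\right)}{-142640} + \frac{361567}{\left(14440 + 21740\right) \left(-159718 - 140126\right)} = \left(-234298 - \left(1449 + 3159\right)\right) \left(- \frac{1}{142640}\right) + \frac{361567}{36180 \left(-299844\right)} = \left(-234298 - 4608\right) \left(- \frac{1}{142640}\right) + \frac{361567}{-10848355920} = \left(-234298 - 4608\right) \left(- \frac{1}{142640}\right) + 361567 \left(- \frac{1}{10848355920}\right) = \left(-238906\right) \left(- \frac{1}{142640}\right) - \frac{361567}{10848355920} = \frac{119453}{71320} - \frac{361567}{10848355920} = \frac{32396071818833}{19342618605360}$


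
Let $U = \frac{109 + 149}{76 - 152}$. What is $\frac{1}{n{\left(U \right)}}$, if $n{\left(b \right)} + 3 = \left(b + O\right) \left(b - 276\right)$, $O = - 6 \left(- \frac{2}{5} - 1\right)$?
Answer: $- \frac{7220}{10118427} \approx -0.00071355$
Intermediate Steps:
$U = - \frac{129}{38}$ ($U = \frac{258}{-76} = 258 \left(- \frac{1}{76}\right) = - \frac{129}{38} \approx -3.3947$)
$O = \frac{42}{5}$ ($O = - 6 \left(\left(-2\right) \frac{1}{5} - 1\right) = - 6 \left(- \frac{2}{5} - 1\right) = \left(-6\right) \left(- \frac{7}{5}\right) = \frac{42}{5} \approx 8.4$)
$n{\left(b \right)} = -3 + \left(-276 + b\right) \left(\frac{42}{5} + b\right)$ ($n{\left(b \right)} = -3 + \left(b + \frac{42}{5}\right) \left(b - 276\right) = -3 + \left(\frac{42}{5} + b\right) \left(-276 + b\right) = -3 + \left(-276 + b\right) \left(\frac{42}{5} + b\right)$)
$\frac{1}{n{\left(U \right)}} = \frac{1}{- \frac{11607}{5} + \left(- \frac{129}{38}\right)^{2} - - \frac{86301}{95}} = \frac{1}{- \frac{11607}{5} + \frac{16641}{1444} + \frac{86301}{95}} = \frac{1}{- \frac{10118427}{7220}} = - \frac{7220}{10118427}$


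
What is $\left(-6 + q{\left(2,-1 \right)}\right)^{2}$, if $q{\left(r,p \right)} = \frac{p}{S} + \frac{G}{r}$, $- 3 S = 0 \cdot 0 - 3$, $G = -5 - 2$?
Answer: $\frac{441}{4} \approx 110.25$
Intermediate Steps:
$G = -7$
$S = 1$ ($S = - \frac{0 \cdot 0 - 3}{3} = - \frac{0 - 3}{3} = \left(- \frac{1}{3}\right) \left(-3\right) = 1$)
$q{\left(r,p \right)} = p - \frac{7}{r}$ ($q{\left(r,p \right)} = \frac{p}{1} - \frac{7}{r} = p 1 - \frac{7}{r} = p - \frac{7}{r}$)
$\left(-6 + q{\left(2,-1 \right)}\right)^{2} = \left(-6 - \left(1 + \frac{7}{2}\right)\right)^{2} = \left(-6 - \frac{9}{2}\right)^{2} = \left(- \frac{21}{2}\right)^{2} = \frac{441}{4}$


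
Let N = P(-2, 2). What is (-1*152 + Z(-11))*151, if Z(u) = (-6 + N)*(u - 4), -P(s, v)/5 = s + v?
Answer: -9362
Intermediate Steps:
P(s, v) = -5*s - 5*v (P(s, v) = -5*(s + v) = -5*s - 5*v)
N = 0 (N = -5*(-2) - 5*2 = 10 - 10 = 0)
Z(u) = 24 - 6*u (Z(u) = (-6 + 0)*(u - 4) = -6*(-4 + u) = 24 - 6*u)
(-1*152 + Z(-11))*151 = (-1*152 + (24 - 6*(-11)))*151 = (-152 + (24 + 66))*151 = (-152 + 90)*151 = -62*151 = -9362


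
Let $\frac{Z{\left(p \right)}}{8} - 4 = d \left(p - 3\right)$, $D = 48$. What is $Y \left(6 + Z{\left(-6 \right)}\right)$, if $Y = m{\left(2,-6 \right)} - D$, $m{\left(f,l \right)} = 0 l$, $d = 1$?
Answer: $1632$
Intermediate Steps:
$m{\left(f,l \right)} = 0$
$Y = -48$ ($Y = 0 - 48 = -48$)
$Z{\left(p \right)} = 8 + 8 p$ ($Z{\left(p \right)} = 32 + 8 \cdot 1 \left(p - 3\right) = 32 + 8 \cdot 1 \left(-3 + p\right) = 32 + 8 \left(-3 + p\right) = 32 + \left(-24 + 8 p\right) = 8 + 8 p$)
$Y \left(6 + Z{\left(-6 \right)}\right) = - 48 \left(6 + \left(8 + 8 \left(-6\right)\right)\right) = - 48 \left(6 + \left(8 - 48\right)\right) = - 48 \left(6 - 40\right) = \left(-48\right) \left(-34\right) = 1632$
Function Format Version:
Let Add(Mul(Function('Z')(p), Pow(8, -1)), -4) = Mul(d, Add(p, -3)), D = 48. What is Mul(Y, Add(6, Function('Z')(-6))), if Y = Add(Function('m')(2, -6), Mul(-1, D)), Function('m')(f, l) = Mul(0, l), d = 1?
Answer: 1632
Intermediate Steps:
Function('m')(f, l) = 0
Y = -48 (Y = Add(0, Mul(-1, 48)) = Add(0, -48) = -48)
Function('Z')(p) = Add(8, Mul(8, p)) (Function('Z')(p) = Add(32, Mul(8, Mul(1, Add(p, -3)))) = Add(32, Mul(8, Mul(1, Add(-3, p)))) = Add(32, Mul(8, Add(-3, p))) = Add(32, Add(-24, Mul(8, p))) = Add(8, Mul(8, p)))
Mul(Y, Add(6, Function('Z')(-6))) = Mul(-48, Add(6, Add(8, Mul(8, -6)))) = Mul(-48, Add(6, Add(8, -48))) = Mul(-48, Add(6, -40)) = Mul(-48, -34) = 1632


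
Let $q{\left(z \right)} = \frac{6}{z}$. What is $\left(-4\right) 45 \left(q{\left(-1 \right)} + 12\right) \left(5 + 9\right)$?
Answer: $-15120$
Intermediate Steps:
$\left(-4\right) 45 \left(q{\left(-1 \right)} + 12\right) \left(5 + 9\right) = \left(-4\right) 45 \left(\frac{6}{-1} + 12\right) \left(5 + 9\right) = - 180 \left(6 \left(-1\right) + 12\right) 14 = - 180 \left(-6 + 12\right) 14 = - 180 \cdot 6 \cdot 14 = \left(-180\right) 84 = -15120$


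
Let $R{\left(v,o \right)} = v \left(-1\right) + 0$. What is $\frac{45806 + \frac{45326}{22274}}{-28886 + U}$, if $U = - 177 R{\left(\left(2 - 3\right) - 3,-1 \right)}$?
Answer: $- \frac{510164085}{329588378} \approx -1.5479$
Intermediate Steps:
$R{\left(v,o \right)} = - v$ ($R{\left(v,o \right)} = - v + 0 = - v$)
$U = -708$ ($U = - 177 \left(- (\left(2 - 3\right) - 3)\right) = - 177 \left(- (-1 - 3)\right) = - 177 \left(\left(-1\right) \left(-4\right)\right) = \left(-177\right) 4 = -708$)
$\frac{45806 + \frac{45326}{22274}}{-28886 + U} = \frac{45806 + \frac{45326}{22274}}{-28886 - 708} = \frac{45806 + 45326 \cdot \frac{1}{22274}}{-29594} = \left(45806 + \frac{22663}{11137}\right) \left(- \frac{1}{29594}\right) = \frac{510164085}{11137} \left(- \frac{1}{29594}\right) = - \frac{510164085}{329588378}$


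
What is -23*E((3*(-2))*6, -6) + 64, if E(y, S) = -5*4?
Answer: 524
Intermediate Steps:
E(y, S) = -20
-23*E((3*(-2))*6, -6) + 64 = -23*(-20) + 64 = 460 + 64 = 524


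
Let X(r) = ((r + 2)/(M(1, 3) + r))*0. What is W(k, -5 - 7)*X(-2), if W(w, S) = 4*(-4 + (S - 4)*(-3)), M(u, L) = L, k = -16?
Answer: 0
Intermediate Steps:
W(w, S) = 32 - 12*S (W(w, S) = 4*(-4 + (-4 + S)*(-3)) = 4*(-4 + (12 - 3*S)) = 4*(8 - 3*S) = 32 - 12*S)
X(r) = 0 (X(r) = ((r + 2)/(3 + r))*0 = ((2 + r)/(3 + r))*0 = 0)
W(k, -5 - 7)*X(-2) = (32 - 12*(-5 - 7))*0 = (32 - 12*(-12))*0 = (32 + 144)*0 = 176*0 = 0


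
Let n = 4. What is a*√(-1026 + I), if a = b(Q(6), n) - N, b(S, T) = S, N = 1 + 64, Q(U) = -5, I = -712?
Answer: -70*I*√1738 ≈ -2918.3*I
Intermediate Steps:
N = 65
a = -70 (a = -5 - 1*65 = -5 - 65 = -70)
a*√(-1026 + I) = -70*√(-1026 - 712) = -70*I*√1738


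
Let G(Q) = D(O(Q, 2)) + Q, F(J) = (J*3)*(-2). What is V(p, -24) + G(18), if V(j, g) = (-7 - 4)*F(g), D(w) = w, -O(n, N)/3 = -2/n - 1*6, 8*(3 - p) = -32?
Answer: -4643/3 ≈ -1547.7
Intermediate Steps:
p = 7 (p = 3 - ⅛*(-32) = 3 + 4 = 7)
F(J) = -6*J (F(J) = (3*J)*(-2) = -6*J)
O(n, N) = 18 + 6/n (O(n, N) = -3*(-2/n - 1*6) = -3*(-2/n - 6) = -3*(-6 - 2/n) = 18 + 6/n)
V(j, g) = 66*g (V(j, g) = (-7 - 4)*(-6*g) = -(-66)*g = 66*g)
G(Q) = 18 + Q + 6/Q (G(Q) = (18 + 6/Q) + Q = 18 + Q + 6/Q)
V(p, -24) + G(18) = 66*(-24) + (18 + 18 + 6/18) = -1584 + (18 + 18 + 6*(1/18)) = -1584 + (18 + 18 + ⅓) = -1584 + 109/3 = -4643/3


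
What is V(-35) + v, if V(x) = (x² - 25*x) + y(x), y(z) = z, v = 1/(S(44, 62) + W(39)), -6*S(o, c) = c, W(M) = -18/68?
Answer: 2232163/1081 ≈ 2064.9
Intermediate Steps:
W(M) = -9/34 (W(M) = -18*1/68 = -9/34)
S(o, c) = -c/6
v = -102/1081 (v = 1/(-⅙*62 - 9/34) = 1/(-31/3 - 9/34) = 1/(-1081/102) = -102/1081 ≈ -0.094357)
V(x) = x² - 24*x (V(x) = (x² - 25*x) + x = x² - 24*x)
V(-35) + v = -35*(-24 - 35) - 102/1081 = -35*(-59) - 102/1081 = 2065 - 102/1081 = 2232163/1081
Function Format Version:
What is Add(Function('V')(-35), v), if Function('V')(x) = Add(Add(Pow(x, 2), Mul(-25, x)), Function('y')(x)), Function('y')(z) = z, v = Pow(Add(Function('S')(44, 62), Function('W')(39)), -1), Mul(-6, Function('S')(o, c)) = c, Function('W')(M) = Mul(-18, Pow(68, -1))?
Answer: Rational(2232163, 1081) ≈ 2064.9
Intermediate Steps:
Function('W')(M) = Rational(-9, 34) (Function('W')(M) = Mul(-18, Rational(1, 68)) = Rational(-9, 34))
Function('S')(o, c) = Mul(Rational(-1, 6), c)
v = Rational(-102, 1081) (v = Pow(Add(Mul(Rational(-1, 6), 62), Rational(-9, 34)), -1) = Pow(Add(Rational(-31, 3), Rational(-9, 34)), -1) = Pow(Rational(-1081, 102), -1) = Rational(-102, 1081) ≈ -0.094357)
Function('V')(x) = Add(Pow(x, 2), Mul(-24, x)) (Function('V')(x) = Add(Add(Pow(x, 2), Mul(-25, x)), x) = Add(Pow(x, 2), Mul(-24, x)))
Add(Function('V')(-35), v) = Add(Mul(-35, Add(-24, -35)), Rational(-102, 1081)) = Add(Mul(-35, -59), Rational(-102, 1081)) = Add(2065, Rational(-102, 1081)) = Rational(2232163, 1081)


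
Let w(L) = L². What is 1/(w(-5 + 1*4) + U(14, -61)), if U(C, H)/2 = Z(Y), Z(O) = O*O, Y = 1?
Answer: ⅓ ≈ 0.33333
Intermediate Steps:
Z(O) = O²
U(C, H) = 2 (U(C, H) = 2*1² = 2*1 = 2)
1/(w(-5 + 1*4) + U(14, -61)) = 1/((-5 + 1*4)² + 2) = 1/((-5 + 4)² + 2) = 1/((-1)² + 2) = 1/(1 + 2) = 1/3 = ⅓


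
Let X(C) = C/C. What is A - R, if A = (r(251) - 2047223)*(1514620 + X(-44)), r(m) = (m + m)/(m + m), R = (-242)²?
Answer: -3100765491426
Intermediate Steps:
X(C) = 1
R = 58564
r(m) = 1 (r(m) = (2*m)/((2*m)) = (2*m)*(1/(2*m)) = 1)
A = -3100765432862 (A = (1 - 2047223)*(1514620 + 1) = -2047222*1514621 = -3100765432862)
A - R = -3100765432862 - 1*58564 = -3100765432862 - 58564 = -3100765491426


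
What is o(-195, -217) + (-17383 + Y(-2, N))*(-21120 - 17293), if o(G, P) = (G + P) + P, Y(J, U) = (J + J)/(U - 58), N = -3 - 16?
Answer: 51415252698/77 ≈ 6.6773e+8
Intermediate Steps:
N = -19
Y(J, U) = 2*J/(-58 + U) (Y(J, U) = (2*J)/(-58 + U) = 2*J/(-58 + U))
o(G, P) = G + 2*P
o(-195, -217) + (-17383 + Y(-2, N))*(-21120 - 17293) = (-195 + 2*(-217)) + (-17383 + 2*(-2)/(-58 - 19))*(-21120 - 17293) = (-195 - 434) + (-17383 + 2*(-2)/(-77))*(-38413) = -629 + (-17383 + 2*(-2)*(-1/77))*(-38413) = -629 + (-17383 + 4/77)*(-38413) = -629 - 1338487/77*(-38413) = -629 + 51415301131/77 = 51415252698/77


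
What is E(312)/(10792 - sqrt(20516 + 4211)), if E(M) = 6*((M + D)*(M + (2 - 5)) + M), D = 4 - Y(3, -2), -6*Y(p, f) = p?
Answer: 2117617032/38814179 + 196221*sqrt(24727)/38814179 ≈ 55.353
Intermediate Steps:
Y(p, f) = -p/6
D = 9/2 (D = 4 - (-1)*3/6 = 4 - 1*(-1/2) = 4 + 1/2 = 9/2 ≈ 4.5000)
E(M) = 6*M + 6*(-3 + M)*(9/2 + M) (E(M) = 6*((M + 9/2)*(M + (2 - 5)) + M) = 6*((9/2 + M)*(M - 3) + M) = 6*((9/2 + M)*(-3 + M) + M) = 6*((-3 + M)*(9/2 + M) + M) = 6*(M + (-3 + M)*(9/2 + M)) = 6*M + 6*(-3 + M)*(9/2 + M))
E(312)/(10792 - sqrt(20516 + 4211)) = (-81 + 6*312**2 + 15*312)/(10792 - sqrt(20516 + 4211)) = (-81 + 6*97344 + 4680)/(10792 - sqrt(24727)) = (-81 + 584064 + 4680)/(10792 - sqrt(24727)) = 588663/(10792 - sqrt(24727))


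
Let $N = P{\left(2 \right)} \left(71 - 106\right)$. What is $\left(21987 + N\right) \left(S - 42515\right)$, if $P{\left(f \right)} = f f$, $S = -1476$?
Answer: $-961071377$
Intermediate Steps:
$P{\left(f \right)} = f^{2}$
$N = -140$ ($N = 2^{2} \left(71 - 106\right) = 4 \left(-35\right) = -140$)
$\left(21987 + N\right) \left(S - 42515\right) = \left(21987 - 140\right) \left(-1476 - 42515\right) = 21847 \left(-43991\right) = -961071377$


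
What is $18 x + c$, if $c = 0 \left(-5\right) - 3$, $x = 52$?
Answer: $933$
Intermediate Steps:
$c = -3$ ($c = 0 - 3 = -3$)
$18 x + c = 18 \cdot 52 - 3 = 936 - 3 = 933$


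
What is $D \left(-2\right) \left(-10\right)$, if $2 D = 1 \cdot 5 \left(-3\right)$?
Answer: $-150$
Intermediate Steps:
$D = - \frac{15}{2}$ ($D = \frac{1 \cdot 5 \left(-3\right)}{2} = \frac{5 \left(-3\right)}{2} = \frac{1}{2} \left(-15\right) = - \frac{15}{2} \approx -7.5$)
$D \left(-2\right) \left(-10\right) = \left(- \frac{15}{2}\right) \left(-2\right) \left(-10\right) = 15 \left(-10\right) = -150$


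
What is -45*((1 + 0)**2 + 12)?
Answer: -585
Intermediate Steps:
-45*((1 + 0)**2 + 12) = -45*(1**2 + 12) = -45*(1 + 12) = -45*13 = -585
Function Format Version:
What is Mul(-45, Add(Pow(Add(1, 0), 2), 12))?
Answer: -585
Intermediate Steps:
Mul(-45, Add(Pow(Add(1, 0), 2), 12)) = Mul(-45, Add(Pow(1, 2), 12)) = Mul(-45, Add(1, 12)) = Mul(-45, 13) = -585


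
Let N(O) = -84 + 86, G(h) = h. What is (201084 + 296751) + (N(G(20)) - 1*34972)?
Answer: 462865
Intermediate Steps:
N(O) = 2
(201084 + 296751) + (N(G(20)) - 1*34972) = (201084 + 296751) + (2 - 1*34972) = 497835 + (2 - 34972) = 497835 - 34970 = 462865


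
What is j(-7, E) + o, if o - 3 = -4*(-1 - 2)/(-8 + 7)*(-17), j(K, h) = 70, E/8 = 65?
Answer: 277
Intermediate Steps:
E = 520 (E = 8*65 = 520)
o = 207 (o = 3 - 4*(-1 - 2)/(-8 + 7)*(-17) = 3 - (-12)/(-1)*(-17) = 3 - (-12)*(-1)*(-17) = 3 - 4*3*(-17) = 3 - 12*(-17) = 3 + 204 = 207)
j(-7, E) + o = 70 + 207 = 277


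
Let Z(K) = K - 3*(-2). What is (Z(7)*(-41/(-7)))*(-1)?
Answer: -533/7 ≈ -76.143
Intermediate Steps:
Z(K) = 6 + K (Z(K) = K + 6 = 6 + K)
(Z(7)*(-41/(-7)))*(-1) = ((6 + 7)*(-41/(-7)))*(-1) = (13*(-41*(-⅐)))*(-1) = (13*(41/7))*(-1) = (533/7)*(-1) = -533/7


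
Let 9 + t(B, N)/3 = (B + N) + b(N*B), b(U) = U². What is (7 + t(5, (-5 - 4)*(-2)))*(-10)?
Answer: -243490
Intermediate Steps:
t(B, N) = -27 + 3*B + 3*N + 3*B²*N² (t(B, N) = -27 + 3*((B + N) + (N*B)²) = -27 + 3*((B + N) + (B*N)²) = -27 + 3*((B + N) + B²*N²) = -27 + 3*(B + N + B²*N²) = -27 + (3*B + 3*N + 3*B²*N²) = -27 + 3*B + 3*N + 3*B²*N²)
(7 + t(5, (-5 - 4)*(-2)))*(-10) = (7 + (-27 + 3*5 + 3*((-5 - 4)*(-2)) + 3*5²*((-5 - 4)*(-2))²))*(-10) = (7 + (-27 + 15 + 3*(-9*(-2)) + 3*25*(-9*(-2))²))*(-10) = (7 + (-27 + 15 + 3*18 + 3*25*18²))*(-10) = (7 + (-27 + 15 + 54 + 3*25*324))*(-10) = (7 + (-27 + 15 + 54 + 24300))*(-10) = (7 + 24342)*(-10) = 24349*(-10) = -243490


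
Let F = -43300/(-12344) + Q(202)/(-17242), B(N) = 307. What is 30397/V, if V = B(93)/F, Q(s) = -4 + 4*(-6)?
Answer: 2838031985013/8167552642 ≈ 347.48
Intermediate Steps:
Q(s) = -28 (Q(s) = -4 - 24 = -28)
F = 93365529/26604406 (F = -43300/(-12344) - 28/(-17242) = -43300*(-1/12344) - 28*(-1/17242) = 10825/3086 + 14/8621 = 93365529/26604406 ≈ 3.5094)
V = 8167552642/93365529 (V = 307/(93365529/26604406) = 307*(26604406/93365529) = 8167552642/93365529 ≈ 87.479)
30397/V = 30397/(8167552642/93365529) = 30397*(93365529/8167552642) = 2838031985013/8167552642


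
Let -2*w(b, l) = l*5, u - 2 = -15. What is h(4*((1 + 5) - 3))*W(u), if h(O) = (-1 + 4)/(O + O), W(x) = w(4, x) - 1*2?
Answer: 61/16 ≈ 3.8125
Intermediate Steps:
u = -13 (u = 2 - 15 = -13)
w(b, l) = -5*l/2 (w(b, l) = -l*5/2 = -5*l/2)
W(x) = -2 - 5*x/2 (W(x) = -5*x/2 - 1*2 = -5*x/2 - 2 = -2 - 5*x/2)
h(O) = 3/(2*O) (h(O) = 3/((2*O)) = 3*(1/(2*O)) = 3/(2*O))
h(4*((1 + 5) - 3))*W(u) = (3/(2*((4*((1 + 5) - 3)))))*(-2 - 5/2*(-13)) = (3/(2*((4*(6 - 3)))))*(-2 + 65/2) = (3/(2*((4*3))))*(61/2) = ((3/2)/12)*(61/2) = ((3/2)*(1/12))*(61/2) = (⅛)*(61/2) = 61/16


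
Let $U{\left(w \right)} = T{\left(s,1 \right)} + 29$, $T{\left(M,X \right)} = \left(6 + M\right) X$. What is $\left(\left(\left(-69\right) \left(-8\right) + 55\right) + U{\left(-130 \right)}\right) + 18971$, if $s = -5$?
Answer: $19608$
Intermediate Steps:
$T{\left(M,X \right)} = X \left(6 + M\right)$
$U{\left(w \right)} = 30$ ($U{\left(w \right)} = 1 \left(6 - 5\right) + 29 = 1 \cdot 1 + 29 = 1 + 29 = 30$)
$\left(\left(\left(-69\right) \left(-8\right) + 55\right) + U{\left(-130 \right)}\right) + 18971 = \left(\left(\left(-69\right) \left(-8\right) + 55\right) + 30\right) + 18971 = \left(\left(552 + 55\right) + 30\right) + 18971 = \left(607 + 30\right) + 18971 = 637 + 18971 = 19608$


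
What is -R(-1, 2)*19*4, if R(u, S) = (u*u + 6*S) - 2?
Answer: -836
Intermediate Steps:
R(u, S) = -2 + u² + 6*S (R(u, S) = (u² + 6*S) - 2 = -2 + u² + 6*S)
-R(-1, 2)*19*4 = -(-2 + (-1)² + 6*2)*19*4 = -(-2 + 1 + 12)*19*4 = -11*19*4 = -209*4 = -1*836 = -836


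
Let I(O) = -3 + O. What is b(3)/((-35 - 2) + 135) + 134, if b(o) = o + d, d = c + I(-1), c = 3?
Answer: 6567/49 ≈ 134.02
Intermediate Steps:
d = -1 (d = 3 + (-3 - 1) = 3 - 4 = -1)
b(o) = -1 + o (b(o) = o - 1 = -1 + o)
b(3)/((-35 - 2) + 135) + 134 = (-1 + 3)/((-35 - 2) + 135) + 134 = 2/(-37 + 135) + 134 = 2/98 + 134 = 2*(1/98) + 134 = 1/49 + 134 = 6567/49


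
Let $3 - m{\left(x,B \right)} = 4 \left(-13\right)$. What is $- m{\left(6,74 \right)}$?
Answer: $-55$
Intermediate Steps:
$m{\left(x,B \right)} = 55$ ($m{\left(x,B \right)} = 3 - 4 \left(-13\right) = 3 - -52 = 3 + 52 = 55$)
$- m{\left(6,74 \right)} = \left(-1\right) 55 = -55$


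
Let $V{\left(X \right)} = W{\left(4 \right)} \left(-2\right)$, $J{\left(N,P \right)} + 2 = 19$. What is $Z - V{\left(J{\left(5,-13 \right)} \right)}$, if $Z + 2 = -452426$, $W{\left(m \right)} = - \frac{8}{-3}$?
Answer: $- \frac{1357268}{3} \approx -4.5242 \cdot 10^{5}$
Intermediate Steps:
$J{\left(N,P \right)} = 17$ ($J{\left(N,P \right)} = -2 + 19 = 17$)
$W{\left(m \right)} = \frac{8}{3}$ ($W{\left(m \right)} = \left(-8\right) \left(- \frac{1}{3}\right) = \frac{8}{3}$)
$Z = -452428$ ($Z = -2 - 452426 = -452428$)
$V{\left(X \right)} = - \frac{16}{3}$ ($V{\left(X \right)} = \frac{8}{3} \left(-2\right) = - \frac{16}{3}$)
$Z - V{\left(J{\left(5,-13 \right)} \right)} = -452428 - - \frac{16}{3} = -452428 + \frac{16}{3} = - \frac{1357268}{3}$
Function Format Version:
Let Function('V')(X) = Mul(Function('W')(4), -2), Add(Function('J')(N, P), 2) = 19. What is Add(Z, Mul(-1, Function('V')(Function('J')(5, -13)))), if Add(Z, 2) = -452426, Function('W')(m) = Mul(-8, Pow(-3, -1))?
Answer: Rational(-1357268, 3) ≈ -4.5242e+5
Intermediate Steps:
Function('J')(N, P) = 17 (Function('J')(N, P) = Add(-2, 19) = 17)
Function('W')(m) = Rational(8, 3) (Function('W')(m) = Mul(-8, Rational(-1, 3)) = Rational(8, 3))
Z = -452428 (Z = Add(-2, -452426) = -452428)
Function('V')(X) = Rational(-16, 3) (Function('V')(X) = Mul(Rational(8, 3), -2) = Rational(-16, 3))
Add(Z, Mul(-1, Function('V')(Function('J')(5, -13)))) = Add(-452428, Mul(-1, Rational(-16, 3))) = Add(-452428, Rational(16, 3)) = Rational(-1357268, 3)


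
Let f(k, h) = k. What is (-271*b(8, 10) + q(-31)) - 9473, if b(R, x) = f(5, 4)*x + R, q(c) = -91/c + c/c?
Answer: -780799/31 ≈ -25187.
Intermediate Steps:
q(c) = 1 - 91/c (q(c) = -91/c + 1 = 1 - 91/c)
b(R, x) = R + 5*x (b(R, x) = 5*x + R = R + 5*x)
(-271*b(8, 10) + q(-31)) - 9473 = (-271*(8 + 5*10) + (-91 - 31)/(-31)) - 9473 = (-271*(8 + 50) - 1/31*(-122)) - 9473 = (-271*58 + 122/31) - 9473 = (-15718 + 122/31) - 9473 = -487136/31 - 9473 = -780799/31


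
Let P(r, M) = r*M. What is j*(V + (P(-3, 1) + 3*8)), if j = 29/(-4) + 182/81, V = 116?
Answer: -222077/324 ≈ -685.42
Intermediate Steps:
P(r, M) = M*r
j = -1621/324 (j = 29*(-¼) + 182*(1/81) = -29/4 + 182/81 = -1621/324 ≈ -5.0031)
j*(V + (P(-3, 1) + 3*8)) = -1621*(116 + (1*(-3) + 3*8))/324 = -1621*(116 + (-3 + 24))/324 = -1621*(116 + 21)/324 = -1621/324*137 = -222077/324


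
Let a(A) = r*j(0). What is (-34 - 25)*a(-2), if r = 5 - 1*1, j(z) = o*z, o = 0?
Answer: 0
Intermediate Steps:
j(z) = 0 (j(z) = 0*z = 0)
r = 4 (r = 5 - 1 = 4)
a(A) = 0 (a(A) = 4*0 = 0)
(-34 - 25)*a(-2) = (-34 - 25)*0 = -59*0 = 0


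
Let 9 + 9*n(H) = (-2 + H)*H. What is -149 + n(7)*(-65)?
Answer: -3031/9 ≈ -336.78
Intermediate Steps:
n(H) = -1 + H*(-2 + H)/9 (n(H) = -1 + ((-2 + H)*H)/9 = -1 + (H*(-2 + H))/9 = -1 + H*(-2 + H)/9)
-149 + n(7)*(-65) = -149 + (-1 - 2/9*7 + (⅑)*7²)*(-65) = -149 + (-1 - 14/9 + (⅑)*49)*(-65) = -149 + (-1 - 14/9 + 49/9)*(-65) = -149 + (26/9)*(-65) = -149 - 1690/9 = -3031/9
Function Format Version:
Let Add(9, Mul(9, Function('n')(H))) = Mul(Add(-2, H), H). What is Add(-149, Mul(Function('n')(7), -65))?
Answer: Rational(-3031, 9) ≈ -336.78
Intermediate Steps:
Function('n')(H) = Add(-1, Mul(Rational(1, 9), H, Add(-2, H))) (Function('n')(H) = Add(-1, Mul(Rational(1, 9), Mul(Add(-2, H), H))) = Add(-1, Mul(Rational(1, 9), Mul(H, Add(-2, H)))) = Add(-1, Mul(Rational(1, 9), H, Add(-2, H))))
Add(-149, Mul(Function('n')(7), -65)) = Add(-149, Mul(Add(-1, Mul(Rational(-2, 9), 7), Mul(Rational(1, 9), Pow(7, 2))), -65)) = Add(-149, Mul(Add(-1, Rational(-14, 9), Mul(Rational(1, 9), 49)), -65)) = Add(-149, Mul(Add(-1, Rational(-14, 9), Rational(49, 9)), -65)) = Add(-149, Mul(Rational(26, 9), -65)) = Add(-149, Rational(-1690, 9)) = Rational(-3031, 9)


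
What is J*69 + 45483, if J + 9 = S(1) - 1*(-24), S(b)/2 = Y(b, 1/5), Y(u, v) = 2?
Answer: 46794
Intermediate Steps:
S(b) = 4 (S(b) = 2*2 = 4)
J = 19 (J = -9 + (4 - 1*(-24)) = -9 + (4 + 24) = -9 + 28 = 19)
J*69 + 45483 = 19*69 + 45483 = 1311 + 45483 = 46794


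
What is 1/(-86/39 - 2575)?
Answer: -39/100511 ≈ -0.00038802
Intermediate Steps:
1/(-86/39 - 2575) = 1/(-100511/39) = -39/100511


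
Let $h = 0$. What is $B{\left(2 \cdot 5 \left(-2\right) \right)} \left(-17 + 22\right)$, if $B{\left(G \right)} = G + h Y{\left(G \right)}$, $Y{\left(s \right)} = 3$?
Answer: $-100$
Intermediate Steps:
$B{\left(G \right)} = G$ ($B{\left(G \right)} = G + 0 \cdot 3 = G + 0 = G$)
$B{\left(2 \cdot 5 \left(-2\right) \right)} \left(-17 + 22\right) = 2 \cdot 5 \left(-2\right) \left(-17 + 22\right) = 10 \left(-2\right) 5 = \left(-20\right) 5 = -100$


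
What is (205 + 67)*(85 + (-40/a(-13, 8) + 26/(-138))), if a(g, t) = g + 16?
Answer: 447168/23 ≈ 19442.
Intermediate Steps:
a(g, t) = 16 + g
(205 + 67)*(85 + (-40/a(-13, 8) + 26/(-138))) = (205 + 67)*(85 + (-40/(16 - 13) + 26/(-138))) = 272*(85 + (-40/3 + 26*(-1/138))) = 272*(85 + (-40*1/3 - 13/69)) = 272*(85 + (-40/3 - 13/69)) = 272*(85 - 311/23) = 272*(1644/23) = 447168/23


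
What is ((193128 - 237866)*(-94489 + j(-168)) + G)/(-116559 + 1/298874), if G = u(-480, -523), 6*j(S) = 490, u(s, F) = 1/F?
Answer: -396116899446050930/10931679442497 ≈ -36236.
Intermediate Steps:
j(S) = 245/3 (j(S) = (⅙)*490 = 245/3)
G = -1/523 (G = 1/(-523) = -1/523 ≈ -0.0019120)
((193128 - 237866)*(-94489 + j(-168)) + G)/(-116559 + 1/298874) = ((193128 - 237866)*(-94489 + 245/3) - 1/523)/(-116559 + 1/298874) = (-44738*(-283222/3) - 1/523)/(-116559 + 1/298874) = (12670785836/3 - 1/523)/(-34836454565/298874) = (6626820992225/1569)*(-298874/34836454565) = -396116899446050930/10931679442497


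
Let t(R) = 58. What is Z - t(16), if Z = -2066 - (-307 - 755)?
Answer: -1062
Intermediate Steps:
Z = -1004 (Z = -2066 - 1*(-1062) = -2066 + 1062 = -1004)
Z - t(16) = -1004 - 1*58 = -1004 - 58 = -1062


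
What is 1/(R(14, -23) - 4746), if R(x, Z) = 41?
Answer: -1/4705 ≈ -0.00021254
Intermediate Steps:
1/(R(14, -23) - 4746) = 1/(41 - 4746) = 1/(-4705) = -1/4705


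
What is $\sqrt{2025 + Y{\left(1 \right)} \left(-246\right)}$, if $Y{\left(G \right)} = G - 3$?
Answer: $\sqrt{2517} \approx 50.17$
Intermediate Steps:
$Y{\left(G \right)} = -3 + G$
$\sqrt{2025 + Y{\left(1 \right)} \left(-246\right)} = \sqrt{2025 + \left(-3 + 1\right) \left(-246\right)} = \sqrt{2025 - -492} = \sqrt{2025 + 492} = \sqrt{2517}$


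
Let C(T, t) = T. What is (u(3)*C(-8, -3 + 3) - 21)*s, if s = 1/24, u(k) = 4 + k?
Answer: -77/24 ≈ -3.2083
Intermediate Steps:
s = 1/24 ≈ 0.041667
(u(3)*C(-8, -3 + 3) - 21)*s = ((4 + 3)*(-8) - 21)*(1/24) = (7*(-8) - 21)*(1/24) = (-56 - 21)*(1/24) = -77*1/24 = -77/24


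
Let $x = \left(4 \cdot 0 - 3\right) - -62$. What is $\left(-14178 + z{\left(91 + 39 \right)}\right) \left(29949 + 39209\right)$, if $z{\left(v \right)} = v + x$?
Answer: $-967451262$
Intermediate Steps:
$x = 59$ ($x = \left(0 - 3\right) + 62 = -3 + 62 = 59$)
$z{\left(v \right)} = 59 + v$ ($z{\left(v \right)} = v + 59 = 59 + v$)
$\left(-14178 + z{\left(91 + 39 \right)}\right) \left(29949 + 39209\right) = \left(-14178 + \left(59 + \left(91 + 39\right)\right)\right) \left(29949 + 39209\right) = \left(-14178 + \left(59 + 130\right)\right) 69158 = \left(-14178 + 189\right) 69158 = \left(-13989\right) 69158 = -967451262$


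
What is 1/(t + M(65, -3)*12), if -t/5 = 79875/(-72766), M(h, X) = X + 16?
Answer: 72766/11750871 ≈ 0.0061924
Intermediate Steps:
M(h, X) = 16 + X
t = 399375/72766 (t = -399375/(-72766) = -399375*(-1)/72766 = -5*(-79875/72766) = 399375/72766 ≈ 5.4885)
1/(t + M(65, -3)*12) = 1/(399375/72766 + (16 - 3)*12) = 1/(399375/72766 + 13*12) = 1/(399375/72766 + 156) = 1/(11750871/72766) = 72766/11750871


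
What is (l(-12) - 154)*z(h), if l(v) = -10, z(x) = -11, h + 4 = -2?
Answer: 1804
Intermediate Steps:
h = -6 (h = -4 - 2 = -6)
(l(-12) - 154)*z(h) = (-10 - 154)*(-11) = -164*(-11) = 1804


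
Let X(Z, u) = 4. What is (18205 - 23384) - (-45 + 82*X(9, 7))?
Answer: -5462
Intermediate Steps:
(18205 - 23384) - (-45 + 82*X(9, 7)) = (18205 - 23384) - (-45 + 82*4) = -5179 - (-45 + 328) = -5179 - 1*283 = -5179 - 283 = -5462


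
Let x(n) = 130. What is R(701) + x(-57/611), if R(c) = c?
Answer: 831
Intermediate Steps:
R(701) + x(-57/611) = 701 + 130 = 831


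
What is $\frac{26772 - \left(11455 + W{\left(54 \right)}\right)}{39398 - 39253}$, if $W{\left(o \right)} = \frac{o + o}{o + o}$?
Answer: $\frac{15316}{145} \approx 105.63$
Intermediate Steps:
$W{\left(o \right)} = 1$ ($W{\left(o \right)} = \frac{2 o}{2 o} = 2 o \frac{1}{2 o} = 1$)
$\frac{26772 - \left(11455 + W{\left(54 \right)}\right)}{39398 - 39253} = \frac{26772 - 11456}{39398 - 39253} = \frac{26772 - 11456}{145} = \left(26772 - 11456\right) \frac{1}{145} = 15316 \cdot \frac{1}{145} = \frac{15316}{145}$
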